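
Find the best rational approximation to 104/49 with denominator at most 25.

53/25

Expand x = 104/49 as a continued fraction with the Euclidean algorithm:
  104 = 2*49 + 6, so a_0 = 2.
  49 = 8*6 + 1, so a_1 = 8.
  6 = 6*1 + 0, so a_2 = 6.
so x = [2; 8, 6].
Convergents (p_i = a_i*p_{i-1} + p_{i-2}, q_i = a_i*q_{i-1} + q_{i-2} with p_{-2}=0, p_{-1}=1, q_{-2}=1, q_{-1}=0), until the denominator exceeds 25:
  i=0: a_0=2, p_0 = 2*1 + 0 = 2, q_0 = 2*0 + 1 = 1.
  i=1: a_1=8, p_1 = 8*2 + 1 = 17, q_1 = 8*1 + 0 = 8.
  i=2: a_2=6, p_2 = 6*17 + 2 = 104, q_2 = 6*8 + 1 = 49.
q_2 = 49 > 25, so the last convergent with denominator <= 25 is p_1/q_1 = 17/8.
The closest fraction with denominator <= 25 is either p_1/q_1 or the intermediate fraction (k*p_1 + p_0)/(k*q_1 + q_0) with the largest k >= 1 whose denominator stays <= 25; these approach x as k grows, and every other convergent or intermediate fraction in range is farther away.
Largest k: floor((25 - q_0)/q_1) = floor((25 - 1)/8) = 3.
That gives (3*17 + 2)/(3*8 + 1) = 53/25.
Compare the errors: |x - 17/8| = |104*8 - 17*49|/(49*8) = 1/392, and |x - 53/25| = |104*25 - 53*49|/(49*25) = 3/1225.
Cross-multiplying, 3*392 = 1176 < 1225 = 1*1225, so 3/1225 is smaller: the intermediate fraction 53/25 is closer to x than 17/8.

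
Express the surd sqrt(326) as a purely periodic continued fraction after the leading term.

[18; (18, 36)]

Write x_i = (sqrt(326) + m_i)/d_i with (m_0, d_0) = (0, 1). a_0 = floor(sqrt(326)) = 18, since 18^2 = 324 <= 326 < 361 = 19^2.
Iterate m_{i+1} = d_i*a_i - m_i, d_{i+1} = (326 - m_{i+1}^2)/d_i, a_{i+1} = floor((a_0 + m_{i+1})/d_{i+1}):
  m_1 = 1*18 - 0 = 18, d_1 = (326 - 18^2)/1 = 2/1 = 2, a_1 = floor((18 + 18)/2) = 18.
  m_2 = 2*18 - 18 = 18, d_2 = (326 - 18^2)/2 = 2/2 = 1, a_2 = floor((18 + 18)/1) = 36.
  m_3 = 1*36 - 18 = 18, d_3 = (326 - 18^2)/1 = 2/1 = 2: (m_3, d_3) = (m_1, d_1) = (18, 2), so from here the quotients repeat a_1, a_2; the period length is 2.
Hence the expansion of sqrt(326) is a_0 = 18 followed by the repeating block 18, 36 (period 2).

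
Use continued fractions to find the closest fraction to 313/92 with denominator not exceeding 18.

Expand x = 313/92 as a continued fraction with the Euclidean algorithm:
  313 = 3*92 + 37, so a_0 = 3.
  92 = 2*37 + 18, so a_1 = 2.
  37 = 2*18 + 1, so a_2 = 2.
  18 = 18*1 + 0, so a_3 = 18.
so x = [3; 2, 2, 18].
Convergents (p_i = a_i*p_{i-1} + p_{i-2}, q_i = a_i*q_{i-1} + q_{i-2} with p_{-2}=0, p_{-1}=1, q_{-2}=1, q_{-1}=0), until the denominator exceeds 18:
  i=0: a_0=3, p_0 = 3*1 + 0 = 3, q_0 = 3*0 + 1 = 1.
  i=1: a_1=2, p_1 = 2*3 + 1 = 7, q_1 = 2*1 + 0 = 2.
  i=2: a_2=2, p_2 = 2*7 + 3 = 17, q_2 = 2*2 + 1 = 5.
  i=3: a_3=18, p_3 = 18*17 + 7 = 313, q_3 = 18*5 + 2 = 92.
q_3 = 92 > 18, so the last convergent with denominator <= 18 is p_2/q_2 = 17/5.
The closest fraction with denominator <= 18 is either p_2/q_2 or the intermediate fraction (k*p_2 + p_1)/(k*q_2 + q_1) with the largest k >= 1 whose denominator stays <= 18; these approach x as k grows, and every other convergent or intermediate fraction in range is farther away.
Largest k: floor((18 - q_1)/q_2) = floor((18 - 2)/5) = 3.
That gives (3*17 + 7)/(3*5 + 2) = 58/17.
Compare the errors: |x - 17/5| = |313*5 - 17*92|/(92*5) = 1/460, and |x - 58/17| = |313*17 - 58*92|/(92*17) = 15/1564.
Cross-multiplying, 1*1564 = 1564 < 6900 = 15*460, so 1/460 is smaller: the convergent 17/5 is closer to x than 58/17.

17/5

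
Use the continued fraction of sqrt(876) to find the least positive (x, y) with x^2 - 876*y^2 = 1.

(x, y) = (10951, 370)

First expand sqrt(876) as a continued fraction. With x_i = (sqrt(876) + m_i)/d_i and (m_0, d_0) = (0, 1): a_0 = floor(sqrt(876)) = 29, since 29^2 = 841 <= 876 < 900 = 30^2.
Iterate m_{i+1} = d_i*a_i - m_i, d_{i+1} = (876 - m_{i+1}^2)/d_i, a_{i+1} = floor((a_0 + m_{i+1})/d_{i+1}):
  m_1 = 1*29 - 0 = 29, d_1 = (876 - 29^2)/1 = 35/1 = 35, a_1 = floor((29 + 29)/35) = 1.
  m_2 = 35*1 - 29 = 6, d_2 = (876 - 6^2)/35 = 840/35 = 24, a_2 = floor((29 + 6)/24) = 1.
  m_3 = 24*1 - 6 = 18, d_3 = (876 - 18^2)/24 = 552/24 = 23, a_3 = floor((29 + 18)/23) = 2.
  m_4 = 23*2 - 18 = 28, d_4 = (876 - 28^2)/23 = 92/23 = 4, a_4 = floor((29 + 28)/4) = 14.
  m_5 = 4*14 - 28 = 28, d_5 = (876 - 28^2)/4 = 92/4 = 23, a_5 = floor((29 + 28)/23) = 2.
  m_6 = 23*2 - 28 = 18, d_6 = (876 - 18^2)/23 = 552/23 = 24, a_6 = floor((29 + 18)/24) = 1.
  m_7 = 24*1 - 18 = 6, d_7 = (876 - 6^2)/24 = 840/24 = 35, a_7 = floor((29 + 6)/35) = 1.
  m_8 = 35*1 - 6 = 29, d_8 = (876 - 29^2)/35 = 35/35 = 1, a_8 = floor((29 + 29)/1) = 58.
  m_9 = 1*58 - 29 = 29, d_9 = (876 - 29^2)/1 = 35/1 = 35: (m_9, d_9) = (m_1, d_1) = (29, 35), so from here the quotients repeat a_1, ..., a_8; the period length is 8.
So sqrt(876) = [29; (1, 1, 2, 14, 2, 1, 1, 58)] with period length k = 8.
k is even, so the fundamental solution of x^2 - 876y^2 = 1 is (p_{k-1}, q_{k-1}) = (p_7, q_7); compute convergents through index 7.
Convergents (p_i = a_i*p_{i-1} + p_{i-2}, q_i = a_i*q_{i-1} + q_{i-2} with p_{-2}=0, p_{-1}=1, q_{-2}=1, q_{-1}=0):
  i=0: a_0=29, p_0 = 29*1 + 0 = 29, q_0 = 29*0 + 1 = 1.
  i=1: a_1=1, p_1 = 1*29 + 1 = 30, q_1 = 1*1 + 0 = 1.
  i=2: a_2=1, p_2 = 1*30 + 29 = 59, q_2 = 1*1 + 1 = 2.
  i=3: a_3=2, p_3 = 2*59 + 30 = 148, q_3 = 2*2 + 1 = 5.
  i=4: a_4=14, p_4 = 14*148 + 59 = 2131, q_4 = 14*5 + 2 = 72.
  i=5: a_5=2, p_5 = 2*2131 + 148 = 4410, q_5 = 2*72 + 5 = 149.
  i=6: a_6=1, p_6 = 1*4410 + 2131 = 6541, q_6 = 1*149 + 72 = 221.
  i=7: a_7=1, p_7 = 1*6541 + 4410 = 10951, q_7 = 1*221 + 149 = 370.
Check: 10951^2 - 876*370^2 = 119924401 - 119924400 = 1, so (x, y) = (10951, 370) solves the equation, and by the theorem it is the least positive solution.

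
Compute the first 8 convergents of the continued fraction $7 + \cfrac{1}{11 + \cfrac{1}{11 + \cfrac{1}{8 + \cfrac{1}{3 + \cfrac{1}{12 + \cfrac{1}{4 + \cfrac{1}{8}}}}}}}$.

Using the convergent recurrence p_i = a_i*p_{i-1} + p_{i-2}, q_i = a_i*q_{i-1} + q_{i-2} with p_{-2}=0, p_{-1}=1, q_{-2}=1, q_{-1}=0:
  i=0: a_0=7, p_0 = 7*1 + 0 = 7, q_0 = 7*0 + 1 = 1.
  i=1: a_1=11, p_1 = 11*7 + 1 = 78, q_1 = 11*1 + 0 = 11.
  i=2: a_2=11, p_2 = 11*78 + 7 = 865, q_2 = 11*11 + 1 = 122.
  i=3: a_3=8, p_3 = 8*865 + 78 = 6998, q_3 = 8*122 + 11 = 987.
  i=4: a_4=3, p_4 = 3*6998 + 865 = 21859, q_4 = 3*987 + 122 = 3083.
  i=5: a_5=12, p_5 = 12*21859 + 6998 = 269306, q_5 = 12*3083 + 987 = 37983.
  i=6: a_6=4, p_6 = 4*269306 + 21859 = 1099083, q_6 = 4*37983 + 3083 = 155015.
  i=7: a_7=8, p_7 = 8*1099083 + 269306 = 9061970, q_7 = 8*155015 + 37983 = 1278103.

7/1, 78/11, 865/122, 6998/987, 21859/3083, 269306/37983, 1099083/155015, 9061970/1278103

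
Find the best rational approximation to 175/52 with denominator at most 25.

37/11

Expand x = 175/52 as a continued fraction with the Euclidean algorithm:
  175 = 3*52 + 19, so a_0 = 3.
  52 = 2*19 + 14, so a_1 = 2.
  19 = 1*14 + 5, so a_2 = 1.
  14 = 2*5 + 4, so a_3 = 2.
  5 = 1*4 + 1, so a_4 = 1.
  4 = 4*1 + 0, so a_5 = 4.
so x = [3; 2, 1, 2, 1, 4].
Convergents (p_i = a_i*p_{i-1} + p_{i-2}, q_i = a_i*q_{i-1} + q_{i-2} with p_{-2}=0, p_{-1}=1, q_{-2}=1, q_{-1}=0), until the denominator exceeds 25:
  i=0: a_0=3, p_0 = 3*1 + 0 = 3, q_0 = 3*0 + 1 = 1.
  i=1: a_1=2, p_1 = 2*3 + 1 = 7, q_1 = 2*1 + 0 = 2.
  i=2: a_2=1, p_2 = 1*7 + 3 = 10, q_2 = 1*2 + 1 = 3.
  i=3: a_3=2, p_3 = 2*10 + 7 = 27, q_3 = 2*3 + 2 = 8.
  i=4: a_4=1, p_4 = 1*27 + 10 = 37, q_4 = 1*8 + 3 = 11.
  i=5: a_5=4, p_5 = 4*37 + 27 = 175, q_5 = 4*11 + 8 = 52.
q_5 = 52 > 25, so the last convergent with denominator <= 25 is p_4/q_4 = 37/11.
The closest fraction with denominator <= 25 is either p_4/q_4 or the intermediate fraction (k*p_4 + p_3)/(k*q_4 + q_3) with the largest k >= 1 whose denominator stays <= 25; these approach x as k grows, and every other convergent or intermediate fraction in range is farther away.
Largest k: floor((25 - q_3)/q_4) = floor((25 - 8)/11) = 1.
That gives (1*37 + 27)/(1*11 + 8) = 64/19.
Compare the errors: |x - 37/11| = |175*11 - 37*52|/(52*11) = 1/572, and |x - 64/19| = |175*19 - 64*52|/(52*19) = 3/988.
Cross-multiplying, 1*988 = 988 < 1716 = 3*572, so 1/572 is smaller: the convergent 37/11 is closer to x than 64/19.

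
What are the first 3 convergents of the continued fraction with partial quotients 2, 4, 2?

Using the convergent recurrence p_i = a_i*p_{i-1} + p_{i-2}, q_i = a_i*q_{i-1} + q_{i-2} with p_{-2}=0, p_{-1}=1, q_{-2}=1, q_{-1}=0:
  i=0: a_0=2, p_0 = 2*1 + 0 = 2, q_0 = 2*0 + 1 = 1.
  i=1: a_1=4, p_1 = 4*2 + 1 = 9, q_1 = 4*1 + 0 = 4.
  i=2: a_2=2, p_2 = 2*9 + 2 = 20, q_2 = 2*4 + 1 = 9.

2/1, 9/4, 20/9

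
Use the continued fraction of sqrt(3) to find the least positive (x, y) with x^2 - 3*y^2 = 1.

First expand sqrt(3) as a continued fraction. With x_i = (sqrt(3) + m_i)/d_i and (m_0, d_0) = (0, 1): a_0 = floor(sqrt(3)) = 1, since 1^2 = 1 <= 3 < 4 = 2^2.
Iterate m_{i+1} = d_i*a_i - m_i, d_{i+1} = (3 - m_{i+1}^2)/d_i, a_{i+1} = floor((a_0 + m_{i+1})/d_{i+1}):
  m_1 = 1*1 - 0 = 1, d_1 = (3 - 1^2)/1 = 2/1 = 2, a_1 = floor((1 + 1)/2) = 1.
  m_2 = 2*1 - 1 = 1, d_2 = (3 - 1^2)/2 = 2/2 = 1, a_2 = floor((1 + 1)/1) = 2.
  m_3 = 1*2 - 1 = 1, d_3 = (3 - 1^2)/1 = 2/1 = 2: (m_3, d_3) = (m_1, d_1) = (1, 2), so from here the quotients repeat a_1, a_2; the period length is 2.
So sqrt(3) = [1; (1, 2)] with period length k = 2.
k is even, so the fundamental solution of x^2 - 3y^2 = 1 is (p_{k-1}, q_{k-1}) = (p_1, q_1); compute convergents through index 1.
Convergents (p_i = a_i*p_{i-1} + p_{i-2}, q_i = a_i*q_{i-1} + q_{i-2} with p_{-2}=0, p_{-1}=1, q_{-2}=1, q_{-1}=0):
  i=0: a_0=1, p_0 = 1*1 + 0 = 1, q_0 = 1*0 + 1 = 1.
  i=1: a_1=1, p_1 = 1*1 + 1 = 2, q_1 = 1*1 + 0 = 1.
Check: 2^2 - 3*1^2 = 4 - 3 = 1, so (x, y) = (2, 1) solves the equation, and by the theorem it is the least positive solution.

(x, y) = (2, 1)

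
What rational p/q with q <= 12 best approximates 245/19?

129/10

Expand x = 245/19 as a continued fraction with the Euclidean algorithm:
  245 = 12*19 + 17, so a_0 = 12.
  19 = 1*17 + 2, so a_1 = 1.
  17 = 8*2 + 1, so a_2 = 8.
  2 = 2*1 + 0, so a_3 = 2.
so x = [12; 1, 8, 2].
Convergents (p_i = a_i*p_{i-1} + p_{i-2}, q_i = a_i*q_{i-1} + q_{i-2} with p_{-2}=0, p_{-1}=1, q_{-2}=1, q_{-1}=0), until the denominator exceeds 12:
  i=0: a_0=12, p_0 = 12*1 + 0 = 12, q_0 = 12*0 + 1 = 1.
  i=1: a_1=1, p_1 = 1*12 + 1 = 13, q_1 = 1*1 + 0 = 1.
  i=2: a_2=8, p_2 = 8*13 + 12 = 116, q_2 = 8*1 + 1 = 9.
  i=3: a_3=2, p_3 = 2*116 + 13 = 245, q_3 = 2*9 + 1 = 19.
q_3 = 19 > 12, so the last convergent with denominator <= 12 is p_2/q_2 = 116/9.
The closest fraction with denominator <= 12 is either p_2/q_2 or the intermediate fraction (k*p_2 + p_1)/(k*q_2 + q_1) with the largest k >= 1 whose denominator stays <= 12; these approach x as k grows, and every other convergent or intermediate fraction in range is farther away.
Largest k: floor((12 - q_1)/q_2) = floor((12 - 1)/9) = 1.
That gives (1*116 + 13)/(1*9 + 1) = 129/10.
Compare the errors: |x - 116/9| = |245*9 - 116*19|/(19*9) = 1/171, and |x - 129/10| = |245*10 - 129*19|/(19*10) = 1/190.
Cross-multiplying, 1*171 = 171 < 190 = 1*190, so 1/190 is smaller: the intermediate fraction 129/10 is closer to x than 116/9.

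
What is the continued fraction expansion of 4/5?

Run the Euclidean algorithm on 4 and 5; the successive quotients are the partial quotients a_0, a_1, ... (each step inverts the fractional part left over by the previous one):
  4 = 0*5 + 4, so a_0 = 0.
  5 = 1*4 + 1, so a_1 = 1.
  4 = 4*1 + 0, so a_2 = 4.
The remainder reaches 0 after 3 divisions, so the expansion has 3 partial quotients, read off in order.

[0; 1, 4]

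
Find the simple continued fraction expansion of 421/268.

[1; 1, 1, 3, 38]

Run the Euclidean algorithm on 421 and 268; the successive quotients are the partial quotients a_0, a_1, ... (each step inverts the fractional part left over by the previous one):
  421 = 1*268 + 153, so a_0 = 1.
  268 = 1*153 + 115, so a_1 = 1.
  153 = 1*115 + 38, so a_2 = 1.
  115 = 3*38 + 1, so a_3 = 3.
  38 = 38*1 + 0, so a_4 = 38.
The remainder reaches 0 after 5 divisions, so the expansion has 5 partial quotients, read off in order.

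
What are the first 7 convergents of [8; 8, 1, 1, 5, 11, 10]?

Using the convergent recurrence p_i = a_i*p_{i-1} + p_{i-2}, q_i = a_i*q_{i-1} + q_{i-2} with p_{-2}=0, p_{-1}=1, q_{-2}=1, q_{-1}=0:
  i=0: a_0=8, p_0 = 8*1 + 0 = 8, q_0 = 8*0 + 1 = 1.
  i=1: a_1=8, p_1 = 8*8 + 1 = 65, q_1 = 8*1 + 0 = 8.
  i=2: a_2=1, p_2 = 1*65 + 8 = 73, q_2 = 1*8 + 1 = 9.
  i=3: a_3=1, p_3 = 1*73 + 65 = 138, q_3 = 1*9 + 8 = 17.
  i=4: a_4=5, p_4 = 5*138 + 73 = 763, q_4 = 5*17 + 9 = 94.
  i=5: a_5=11, p_5 = 11*763 + 138 = 8531, q_5 = 11*94 + 17 = 1051.
  i=6: a_6=10, p_6 = 10*8531 + 763 = 86073, q_6 = 10*1051 + 94 = 10604.

8/1, 65/8, 73/9, 138/17, 763/94, 8531/1051, 86073/10604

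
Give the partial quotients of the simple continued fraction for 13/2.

[6; 2]

Run the Euclidean algorithm on 13 and 2; the successive quotients are the partial quotients a_0, a_1, ... (each step inverts the fractional part left over by the previous one):
  13 = 6*2 + 1, so a_0 = 6.
  2 = 2*1 + 0, so a_1 = 2.
The remainder reaches 0 after 2 divisions, so the expansion has 2 partial quotients, read off in order.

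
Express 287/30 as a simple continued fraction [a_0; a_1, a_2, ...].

Run the Euclidean algorithm on 287 and 30; the successive quotients are the partial quotients a_0, a_1, ... (each step inverts the fractional part left over by the previous one):
  287 = 9*30 + 17, so a_0 = 9.
  30 = 1*17 + 13, so a_1 = 1.
  17 = 1*13 + 4, so a_2 = 1.
  13 = 3*4 + 1, so a_3 = 3.
  4 = 4*1 + 0, so a_4 = 4.
The remainder reaches 0 after 5 divisions, so the expansion has 5 partial quotients, read off in order.

[9; 1, 1, 3, 4]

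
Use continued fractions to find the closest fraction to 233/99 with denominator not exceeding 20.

40/17

Expand x = 233/99 as a continued fraction with the Euclidean algorithm:
  233 = 2*99 + 35, so a_0 = 2.
  99 = 2*35 + 29, so a_1 = 2.
  35 = 1*29 + 6, so a_2 = 1.
  29 = 4*6 + 5, so a_3 = 4.
  6 = 1*5 + 1, so a_4 = 1.
  5 = 5*1 + 0, so a_5 = 5.
so x = [2; 2, 1, 4, 1, 5].
Convergents (p_i = a_i*p_{i-1} + p_{i-2}, q_i = a_i*q_{i-1} + q_{i-2} with p_{-2}=0, p_{-1}=1, q_{-2}=1, q_{-1}=0), until the denominator exceeds 20:
  i=0: a_0=2, p_0 = 2*1 + 0 = 2, q_0 = 2*0 + 1 = 1.
  i=1: a_1=2, p_1 = 2*2 + 1 = 5, q_1 = 2*1 + 0 = 2.
  i=2: a_2=1, p_2 = 1*5 + 2 = 7, q_2 = 1*2 + 1 = 3.
  i=3: a_3=4, p_3 = 4*7 + 5 = 33, q_3 = 4*3 + 2 = 14.
  i=4: a_4=1, p_4 = 1*33 + 7 = 40, q_4 = 1*14 + 3 = 17.
  i=5: a_5=5, p_5 = 5*40 + 33 = 233, q_5 = 5*17 + 14 = 99.
q_5 = 99 > 20, so the last convergent with denominator <= 20 is p_4/q_4 = 40/17.
The closest fraction with denominator <= 20 is either p_4/q_4 or the intermediate fraction (k*p_4 + p_3)/(k*q_4 + q_3) with the largest k >= 1 whose denominator stays <= 20; these approach x as k grows, and every other convergent or intermediate fraction in range is farther away.
Largest k: floor((20 - q_3)/q_4) = floor((20 - 14)/17) = 0.
Since k = 0, no intermediate fraction beyond p_4/q_4 has denominator <= 20, so the convergent 40/17 is the closest (its error is |233*17 - 40*99|/(99*17) = 1/1683).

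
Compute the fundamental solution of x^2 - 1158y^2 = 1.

First expand sqrt(1158) as a continued fraction. With x_i = (sqrt(1158) + m_i)/d_i and (m_0, d_0) = (0, 1): a_0 = floor(sqrt(1158)) = 34, since 34^2 = 1156 <= 1158 < 1225 = 35^2.
Iterate m_{i+1} = d_i*a_i - m_i, d_{i+1} = (1158 - m_{i+1}^2)/d_i, a_{i+1} = floor((a_0 + m_{i+1})/d_{i+1}):
  m_1 = 1*34 - 0 = 34, d_1 = (1158 - 34^2)/1 = 2/1 = 2, a_1 = floor((34 + 34)/2) = 34.
  m_2 = 2*34 - 34 = 34, d_2 = (1158 - 34^2)/2 = 2/2 = 1, a_2 = floor((34 + 34)/1) = 68.
  m_3 = 1*68 - 34 = 34, d_3 = (1158 - 34^2)/1 = 2/1 = 2: (m_3, d_3) = (m_1, d_1) = (34, 2), so from here the quotients repeat a_1, a_2; the period length is 2.
So sqrt(1158) = [34; (34, 68)] with period length k = 2.
k is even, so the fundamental solution of x^2 - 1158y^2 = 1 is (p_{k-1}, q_{k-1}) = (p_1, q_1); compute convergents through index 1.
Convergents (p_i = a_i*p_{i-1} + p_{i-2}, q_i = a_i*q_{i-1} + q_{i-2} with p_{-2}=0, p_{-1}=1, q_{-2}=1, q_{-1}=0):
  i=0: a_0=34, p_0 = 34*1 + 0 = 34, q_0 = 34*0 + 1 = 1.
  i=1: a_1=34, p_1 = 34*34 + 1 = 1157, q_1 = 34*1 + 0 = 34.
Check: 1157^2 - 1158*34^2 = 1338649 - 1338648 = 1, so (x, y) = (1157, 34) solves the equation, and by the theorem it is the least positive solution.

(x, y) = (1157, 34)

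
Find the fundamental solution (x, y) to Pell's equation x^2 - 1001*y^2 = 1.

First expand sqrt(1001) as a continued fraction. With x_i = (sqrt(1001) + m_i)/d_i and (m_0, d_0) = (0, 1): a_0 = floor(sqrt(1001)) = 31, since 31^2 = 961 <= 1001 < 1024 = 32^2.
Iterate m_{i+1} = d_i*a_i - m_i, d_{i+1} = (1001 - m_{i+1}^2)/d_i, a_{i+1} = floor((a_0 + m_{i+1})/d_{i+1}):
  m_1 = 1*31 - 0 = 31, d_1 = (1001 - 31^2)/1 = 40/1 = 40, a_1 = floor((31 + 31)/40) = 1.
  m_2 = 40*1 - 31 = 9, d_2 = (1001 - 9^2)/40 = 920/40 = 23, a_2 = floor((31 + 9)/23) = 1.
  m_3 = 23*1 - 9 = 14, d_3 = (1001 - 14^2)/23 = 805/23 = 35, a_3 = floor((31 + 14)/35) = 1.
  m_4 = 35*1 - 14 = 21, d_4 = (1001 - 21^2)/35 = 560/35 = 16, a_4 = floor((31 + 21)/16) = 3.
  m_5 = 16*3 - 21 = 27, d_5 = (1001 - 27^2)/16 = 272/16 = 17, a_5 = floor((31 + 27)/17) = 3.
  m_6 = 17*3 - 27 = 24, d_6 = (1001 - 24^2)/17 = 425/17 = 25, a_6 = floor((31 + 24)/25) = 2.
  m_7 = 25*2 - 24 = 26, d_7 = (1001 - 26^2)/25 = 325/25 = 13, a_7 = floor((31 + 26)/13) = 4.
  m_8 = 13*4 - 26 = 26, d_8 = (1001 - 26^2)/13 = 325/13 = 25, a_8 = floor((31 + 26)/25) = 2.
  m_9 = 25*2 - 26 = 24, d_9 = (1001 - 24^2)/25 = 425/25 = 17, a_9 = floor((31 + 24)/17) = 3.
  m_10 = 17*3 - 24 = 27, d_10 = (1001 - 27^2)/17 = 272/17 = 16, a_10 = floor((31 + 27)/16) = 3.
  m_11 = 16*3 - 27 = 21, d_11 = (1001 - 21^2)/16 = 560/16 = 35, a_11 = floor((31 + 21)/35) = 1.
  m_12 = 35*1 - 21 = 14, d_12 = (1001 - 14^2)/35 = 805/35 = 23, a_12 = floor((31 + 14)/23) = 1.
  m_13 = 23*1 - 14 = 9, d_13 = (1001 - 9^2)/23 = 920/23 = 40, a_13 = floor((31 + 9)/40) = 1.
  m_14 = 40*1 - 9 = 31, d_14 = (1001 - 31^2)/40 = 40/40 = 1, a_14 = floor((31 + 31)/1) = 62.
  m_15 = 1*62 - 31 = 31, d_15 = (1001 - 31^2)/1 = 40/1 = 40: (m_15, d_15) = (m_1, d_1) = (31, 40), so from here the quotients repeat a_1, ..., a_14; the period length is 14.
So sqrt(1001) = [31; (1, 1, 1, 3, 3, 2, 4, 2, 3, 3, 1, 1, 1, 62)] with period length k = 14.
k is even, so the fundamental solution of x^2 - 1001y^2 = 1 is (p_{k-1}, q_{k-1}) = (p_13, q_13); compute convergents through index 13.
Convergents (p_i = a_i*p_{i-1} + p_{i-2}, q_i = a_i*q_{i-1} + q_{i-2} with p_{-2}=0, p_{-1}=1, q_{-2}=1, q_{-1}=0):
  i=0: a_0=31, p_0 = 31*1 + 0 = 31, q_0 = 31*0 + 1 = 1.
  i=1: a_1=1, p_1 = 1*31 + 1 = 32, q_1 = 1*1 + 0 = 1.
  i=2: a_2=1, p_2 = 1*32 + 31 = 63, q_2 = 1*1 + 1 = 2.
  i=3: a_3=1, p_3 = 1*63 + 32 = 95, q_3 = 1*2 + 1 = 3.
  i=4: a_4=3, p_4 = 3*95 + 63 = 348, q_4 = 3*3 + 2 = 11.
  i=5: a_5=3, p_5 = 3*348 + 95 = 1139, q_5 = 3*11 + 3 = 36.
  i=6: a_6=2, p_6 = 2*1139 + 348 = 2626, q_6 = 2*36 + 11 = 83.
  i=7: a_7=4, p_7 = 4*2626 + 1139 = 11643, q_7 = 4*83 + 36 = 368.
  i=8: a_8=2, p_8 = 2*11643 + 2626 = 25912, q_8 = 2*368 + 83 = 819.
  i=9: a_9=3, p_9 = 3*25912 + 11643 = 89379, q_9 = 3*819 + 368 = 2825.
  i=10: a_10=3, p_10 = 3*89379 + 25912 = 294049, q_10 = 3*2825 + 819 = 9294.
  i=11: a_11=1, p_11 = 1*294049 + 89379 = 383428, q_11 = 1*9294 + 2825 = 12119.
  i=12: a_12=1, p_12 = 1*383428 + 294049 = 677477, q_12 = 1*12119 + 9294 = 21413.
  i=13: a_13=1, p_13 = 1*677477 + 383428 = 1060905, q_13 = 1*21413 + 12119 = 33532.
Check: 1060905^2 - 1001*33532^2 = 1125519419025 - 1125519419024 = 1, so (x, y) = (1060905, 33532) solves the equation, and by the theorem it is the least positive solution.

(x, y) = (1060905, 33532)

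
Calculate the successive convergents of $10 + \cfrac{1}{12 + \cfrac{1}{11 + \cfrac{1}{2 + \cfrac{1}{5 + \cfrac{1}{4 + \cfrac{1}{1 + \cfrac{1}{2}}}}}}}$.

Using the convergent recurrence p_i = a_i*p_{i-1} + p_{i-2}, q_i = a_i*q_{i-1} + q_{i-2} with p_{-2}=0, p_{-1}=1, q_{-2}=1, q_{-1}=0:
  i=0: a_0=10, p_0 = 10*1 + 0 = 10, q_0 = 10*0 + 1 = 1.
  i=1: a_1=12, p_1 = 12*10 + 1 = 121, q_1 = 12*1 + 0 = 12.
  i=2: a_2=11, p_2 = 11*121 + 10 = 1341, q_2 = 11*12 + 1 = 133.
  i=3: a_3=2, p_3 = 2*1341 + 121 = 2803, q_3 = 2*133 + 12 = 278.
  i=4: a_4=5, p_4 = 5*2803 + 1341 = 15356, q_4 = 5*278 + 133 = 1523.
  i=5: a_5=4, p_5 = 4*15356 + 2803 = 64227, q_5 = 4*1523 + 278 = 6370.
  i=6: a_6=1, p_6 = 1*64227 + 15356 = 79583, q_6 = 1*6370 + 1523 = 7893.
  i=7: a_7=2, p_7 = 2*79583 + 64227 = 223393, q_7 = 2*7893 + 6370 = 22156.

10/1, 121/12, 1341/133, 2803/278, 15356/1523, 64227/6370, 79583/7893, 223393/22156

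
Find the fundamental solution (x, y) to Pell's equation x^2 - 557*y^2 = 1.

First expand sqrt(557) as a continued fraction. With x_i = (sqrt(557) + m_i)/d_i and (m_0, d_0) = (0, 1): a_0 = floor(sqrt(557)) = 23, since 23^2 = 529 <= 557 < 576 = 24^2.
Iterate m_{i+1} = d_i*a_i - m_i, d_{i+1} = (557 - m_{i+1}^2)/d_i, a_{i+1} = floor((a_0 + m_{i+1})/d_{i+1}):
  m_1 = 1*23 - 0 = 23, d_1 = (557 - 23^2)/1 = 28/1 = 28, a_1 = floor((23 + 23)/28) = 1.
  m_2 = 28*1 - 23 = 5, d_2 = (557 - 5^2)/28 = 532/28 = 19, a_2 = floor((23 + 5)/19) = 1.
  m_3 = 19*1 - 5 = 14, d_3 = (557 - 14^2)/19 = 361/19 = 19, a_3 = floor((23 + 14)/19) = 1.
  m_4 = 19*1 - 14 = 5, d_4 = (557 - 5^2)/19 = 532/19 = 28, a_4 = floor((23 + 5)/28) = 1.
  m_5 = 28*1 - 5 = 23, d_5 = (557 - 23^2)/28 = 28/28 = 1, a_5 = floor((23 + 23)/1) = 46.
  m_6 = 1*46 - 23 = 23, d_6 = (557 - 23^2)/1 = 28/1 = 28: (m_6, d_6) = (m_1, d_1) = (23, 28), so from here the quotients repeat a_1, ..., a_5; the period length is 5.
So sqrt(557) = [23; (1, 1, 1, 1, 46)] with period length k = 5.
k is odd, so (p_{k-1}, q_{k-1}) only solves x^2 - 557y^2 = -1 and the fundamental solution of x^2 - 557y^2 = 1 is (p_{2k-1}, q_{2k-1}) = (p_9, q_9); compute convergents through index 9, running through the period twice.
Convergents (p_i = a_i*p_{i-1} + p_{i-2}, q_i = a_i*q_{i-1} + q_{i-2} with p_{-2}=0, p_{-1}=1, q_{-2}=1, q_{-1}=0):
  i=0: a_0=23, p_0 = 23*1 + 0 = 23, q_0 = 23*0 + 1 = 1.
  i=1: a_1=1, p_1 = 1*23 + 1 = 24, q_1 = 1*1 + 0 = 1.
  i=2: a_2=1, p_2 = 1*24 + 23 = 47, q_2 = 1*1 + 1 = 2.
  i=3: a_3=1, p_3 = 1*47 + 24 = 71, q_3 = 1*2 + 1 = 3.
  i=4: a_4=1, p_4 = 1*71 + 47 = 118, q_4 = 1*3 + 2 = 5.
  i=5: a_5=46, p_5 = 46*118 + 71 = 5499, q_5 = 46*5 + 3 = 233.
  i=6: a_6=1, p_6 = 1*5499 + 118 = 5617, q_6 = 1*233 + 5 = 238.
  i=7: a_7=1, p_7 = 1*5617 + 5499 = 11116, q_7 = 1*238 + 233 = 471.
  i=8: a_8=1, p_8 = 1*11116 + 5617 = 16733, q_8 = 1*471 + 238 = 709.
  i=9: a_9=1, p_9 = 1*16733 + 11116 = 27849, q_9 = 1*709 + 471 = 1180.
Indeed p_4^2 - 557*q_4^2 = 13924 - 13925 = -1, not +1.
Check: 27849^2 - 557*1180^2 = 775566801 - 775566800 = 1, so (x, y) = (27849, 1180) solves the equation, and by the theorem it is the least positive solution.

(x, y) = (27849, 1180)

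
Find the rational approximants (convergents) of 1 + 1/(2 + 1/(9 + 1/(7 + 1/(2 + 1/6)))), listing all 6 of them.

Using the convergent recurrence p_i = a_i*p_{i-1} + p_{i-2}, q_i = a_i*q_{i-1} + q_{i-2} with p_{-2}=0, p_{-1}=1, q_{-2}=1, q_{-1}=0:
  i=0: a_0=1, p_0 = 1*1 + 0 = 1, q_0 = 1*0 + 1 = 1.
  i=1: a_1=2, p_1 = 2*1 + 1 = 3, q_1 = 2*1 + 0 = 2.
  i=2: a_2=9, p_2 = 9*3 + 1 = 28, q_2 = 9*2 + 1 = 19.
  i=3: a_3=7, p_3 = 7*28 + 3 = 199, q_3 = 7*19 + 2 = 135.
  i=4: a_4=2, p_4 = 2*199 + 28 = 426, q_4 = 2*135 + 19 = 289.
  i=5: a_5=6, p_5 = 6*426 + 199 = 2755, q_5 = 6*289 + 135 = 1869.

1/1, 3/2, 28/19, 199/135, 426/289, 2755/1869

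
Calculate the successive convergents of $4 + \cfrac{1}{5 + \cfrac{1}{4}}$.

Using the convergent recurrence p_i = a_i*p_{i-1} + p_{i-2}, q_i = a_i*q_{i-1} + q_{i-2} with p_{-2}=0, p_{-1}=1, q_{-2}=1, q_{-1}=0:
  i=0: a_0=4, p_0 = 4*1 + 0 = 4, q_0 = 4*0 + 1 = 1.
  i=1: a_1=5, p_1 = 5*4 + 1 = 21, q_1 = 5*1 + 0 = 5.
  i=2: a_2=4, p_2 = 4*21 + 4 = 88, q_2 = 4*5 + 1 = 21.

4/1, 21/5, 88/21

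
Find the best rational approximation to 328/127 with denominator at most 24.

31/12

Expand x = 328/127 as a continued fraction with the Euclidean algorithm:
  328 = 2*127 + 74, so a_0 = 2.
  127 = 1*74 + 53, so a_1 = 1.
  74 = 1*53 + 21, so a_2 = 1.
  53 = 2*21 + 11, so a_3 = 2.
  21 = 1*11 + 10, so a_4 = 1.
  11 = 1*10 + 1, so a_5 = 1.
  10 = 10*1 + 0, so a_6 = 10.
so x = [2; 1, 1, 2, 1, 1, 10].
Convergents (p_i = a_i*p_{i-1} + p_{i-2}, q_i = a_i*q_{i-1} + q_{i-2} with p_{-2}=0, p_{-1}=1, q_{-2}=1, q_{-1}=0), until the denominator exceeds 24:
  i=0: a_0=2, p_0 = 2*1 + 0 = 2, q_0 = 2*0 + 1 = 1.
  i=1: a_1=1, p_1 = 1*2 + 1 = 3, q_1 = 1*1 + 0 = 1.
  i=2: a_2=1, p_2 = 1*3 + 2 = 5, q_2 = 1*1 + 1 = 2.
  i=3: a_3=2, p_3 = 2*5 + 3 = 13, q_3 = 2*2 + 1 = 5.
  i=4: a_4=1, p_4 = 1*13 + 5 = 18, q_4 = 1*5 + 2 = 7.
  i=5: a_5=1, p_5 = 1*18 + 13 = 31, q_5 = 1*7 + 5 = 12.
  i=6: a_6=10, p_6 = 10*31 + 18 = 328, q_6 = 10*12 + 7 = 127.
q_6 = 127 > 24, so the last convergent with denominator <= 24 is p_5/q_5 = 31/12.
The closest fraction with denominator <= 24 is either p_5/q_5 or the intermediate fraction (k*p_5 + p_4)/(k*q_5 + q_4) with the largest k >= 1 whose denominator stays <= 24; these approach x as k grows, and every other convergent or intermediate fraction in range is farther away.
Largest k: floor((24 - q_4)/q_5) = floor((24 - 7)/12) = 1.
That gives (1*31 + 18)/(1*12 + 7) = 49/19.
Compare the errors: |x - 31/12| = |328*12 - 31*127|/(127*12) = 1/1524, and |x - 49/19| = |328*19 - 49*127|/(127*19) = 9/2413.
Cross-multiplying, 1*2413 = 2413 < 13716 = 9*1524, so 1/1524 is smaller: the convergent 31/12 is closer to x than 49/19.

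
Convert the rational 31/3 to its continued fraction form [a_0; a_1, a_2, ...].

[10; 3]

Run the Euclidean algorithm on 31 and 3; the successive quotients are the partial quotients a_0, a_1, ... (each step inverts the fractional part left over by the previous one):
  31 = 10*3 + 1, so a_0 = 10.
  3 = 3*1 + 0, so a_1 = 3.
The remainder reaches 0 after 2 divisions, so the expansion has 2 partial quotients, read off in order.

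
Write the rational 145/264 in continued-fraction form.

[0; 1, 1, 4, 1, 1, 2, 1, 3]

Run the Euclidean algorithm on 145 and 264; the successive quotients are the partial quotients a_0, a_1, ... (each step inverts the fractional part left over by the previous one):
  145 = 0*264 + 145, so a_0 = 0.
  264 = 1*145 + 119, so a_1 = 1.
  145 = 1*119 + 26, so a_2 = 1.
  119 = 4*26 + 15, so a_3 = 4.
  26 = 1*15 + 11, so a_4 = 1.
  15 = 1*11 + 4, so a_5 = 1.
  11 = 2*4 + 3, so a_6 = 2.
  4 = 1*3 + 1, so a_7 = 1.
  3 = 3*1 + 0, so a_8 = 3.
The remainder reaches 0 after 9 divisions, so the expansion has 9 partial quotients, read off in order.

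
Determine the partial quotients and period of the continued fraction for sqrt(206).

[14; (2, 1, 5, 14, 5, 1, 2, 28)]

Write x_i = (sqrt(206) + m_i)/d_i with (m_0, d_0) = (0, 1). a_0 = floor(sqrt(206)) = 14, since 14^2 = 196 <= 206 < 225 = 15^2.
Iterate m_{i+1} = d_i*a_i - m_i, d_{i+1} = (206 - m_{i+1}^2)/d_i, a_{i+1} = floor((a_0 + m_{i+1})/d_{i+1}):
  m_1 = 1*14 - 0 = 14, d_1 = (206 - 14^2)/1 = 10/1 = 10, a_1 = floor((14 + 14)/10) = 2.
  m_2 = 10*2 - 14 = 6, d_2 = (206 - 6^2)/10 = 170/10 = 17, a_2 = floor((14 + 6)/17) = 1.
  m_3 = 17*1 - 6 = 11, d_3 = (206 - 11^2)/17 = 85/17 = 5, a_3 = floor((14 + 11)/5) = 5.
  m_4 = 5*5 - 11 = 14, d_4 = (206 - 14^2)/5 = 10/5 = 2, a_4 = floor((14 + 14)/2) = 14.
  m_5 = 2*14 - 14 = 14, d_5 = (206 - 14^2)/2 = 10/2 = 5, a_5 = floor((14 + 14)/5) = 5.
  m_6 = 5*5 - 14 = 11, d_6 = (206 - 11^2)/5 = 85/5 = 17, a_6 = floor((14 + 11)/17) = 1.
  m_7 = 17*1 - 11 = 6, d_7 = (206 - 6^2)/17 = 170/17 = 10, a_7 = floor((14 + 6)/10) = 2.
  m_8 = 10*2 - 6 = 14, d_8 = (206 - 14^2)/10 = 10/10 = 1, a_8 = floor((14 + 14)/1) = 28.
  m_9 = 1*28 - 14 = 14, d_9 = (206 - 14^2)/1 = 10/1 = 10: (m_9, d_9) = (m_1, d_1) = (14, 10), so from here the quotients repeat a_1, ..., a_8; the period length is 8.
Hence the expansion of sqrt(206) is a_0 = 14 followed by the repeating block 2, 1, 5, 14, 5, 1, 2, 28 (period 8).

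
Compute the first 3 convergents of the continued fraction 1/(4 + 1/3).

0/1, 1/4, 3/13

Using the convergent recurrence p_i = a_i*p_{i-1} + p_{i-2}, q_i = a_i*q_{i-1} + q_{i-2} with p_{-2}=0, p_{-1}=1, q_{-2}=1, q_{-1}=0:
  i=0: a_0=0, p_0 = 0*1 + 0 = 0, q_0 = 0*0 + 1 = 1.
  i=1: a_1=4, p_1 = 4*0 + 1 = 1, q_1 = 4*1 + 0 = 4.
  i=2: a_2=3, p_2 = 3*1 + 0 = 3, q_2 = 3*4 + 1 = 13.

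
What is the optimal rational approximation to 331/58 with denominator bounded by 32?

Expand x = 331/58 as a continued fraction with the Euclidean algorithm:
  331 = 5*58 + 41, so a_0 = 5.
  58 = 1*41 + 17, so a_1 = 1.
  41 = 2*17 + 7, so a_2 = 2.
  17 = 2*7 + 3, so a_3 = 2.
  7 = 2*3 + 1, so a_4 = 2.
  3 = 3*1 + 0, so a_5 = 3.
so x = [5; 1, 2, 2, 2, 3].
Convergents (p_i = a_i*p_{i-1} + p_{i-2}, q_i = a_i*q_{i-1} + q_{i-2} with p_{-2}=0, p_{-1}=1, q_{-2}=1, q_{-1}=0), until the denominator exceeds 32:
  i=0: a_0=5, p_0 = 5*1 + 0 = 5, q_0 = 5*0 + 1 = 1.
  i=1: a_1=1, p_1 = 1*5 + 1 = 6, q_1 = 1*1 + 0 = 1.
  i=2: a_2=2, p_2 = 2*6 + 5 = 17, q_2 = 2*1 + 1 = 3.
  i=3: a_3=2, p_3 = 2*17 + 6 = 40, q_3 = 2*3 + 1 = 7.
  i=4: a_4=2, p_4 = 2*40 + 17 = 97, q_4 = 2*7 + 3 = 17.
  i=5: a_5=3, p_5 = 3*97 + 40 = 331, q_5 = 3*17 + 7 = 58.
q_5 = 58 > 32, so the last convergent with denominator <= 32 is p_4/q_4 = 97/17.
The closest fraction with denominator <= 32 is either p_4/q_4 or the intermediate fraction (k*p_4 + p_3)/(k*q_4 + q_3) with the largest k >= 1 whose denominator stays <= 32; these approach x as k grows, and every other convergent or intermediate fraction in range is farther away.
Largest k: floor((32 - q_3)/q_4) = floor((32 - 7)/17) = 1.
That gives (1*97 + 40)/(1*17 + 7) = 137/24.
Compare the errors: |x - 97/17| = |331*17 - 97*58|/(58*17) = 1/986, and |x - 137/24| = |331*24 - 137*58|/(58*24) = 2/1392.
Cross-multiplying, 1*1392 = 1392 < 1972 = 2*986, so 1/986 is smaller: the convergent 97/17 is closer to x than 137/24.

97/17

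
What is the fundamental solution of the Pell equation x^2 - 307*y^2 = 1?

First expand sqrt(307) as a continued fraction. With x_i = (sqrt(307) + m_i)/d_i and (m_0, d_0) = (0, 1): a_0 = floor(sqrt(307)) = 17, since 17^2 = 289 <= 307 < 324 = 18^2.
Iterate m_{i+1} = d_i*a_i - m_i, d_{i+1} = (307 - m_{i+1}^2)/d_i, a_{i+1} = floor((a_0 + m_{i+1})/d_{i+1}):
  m_1 = 1*17 - 0 = 17, d_1 = (307 - 17^2)/1 = 18/1 = 18, a_1 = floor((17 + 17)/18) = 1.
  m_2 = 18*1 - 17 = 1, d_2 = (307 - 1^2)/18 = 306/18 = 17, a_2 = floor((17 + 1)/17) = 1.
  m_3 = 17*1 - 1 = 16, d_3 = (307 - 16^2)/17 = 51/17 = 3, a_3 = floor((17 + 16)/3) = 11.
  m_4 = 3*11 - 16 = 17, d_4 = (307 - 17^2)/3 = 18/3 = 6, a_4 = floor((17 + 17)/6) = 5.
  m_5 = 6*5 - 17 = 13, d_5 = (307 - 13^2)/6 = 138/6 = 23, a_5 = floor((17 + 13)/23) = 1.
  m_6 = 23*1 - 13 = 10, d_6 = (307 - 10^2)/23 = 207/23 = 9, a_6 = floor((17 + 10)/9) = 3.
  m_7 = 9*3 - 10 = 17, d_7 = (307 - 17^2)/9 = 18/9 = 2, a_7 = floor((17 + 17)/2) = 17.
  m_8 = 2*17 - 17 = 17, d_8 = (307 - 17^2)/2 = 18/2 = 9, a_8 = floor((17 + 17)/9) = 3.
  m_9 = 9*3 - 17 = 10, d_9 = (307 - 10^2)/9 = 207/9 = 23, a_9 = floor((17 + 10)/23) = 1.
  m_10 = 23*1 - 10 = 13, d_10 = (307 - 13^2)/23 = 138/23 = 6, a_10 = floor((17 + 13)/6) = 5.
  m_11 = 6*5 - 13 = 17, d_11 = (307 - 17^2)/6 = 18/6 = 3, a_11 = floor((17 + 17)/3) = 11.
  m_12 = 3*11 - 17 = 16, d_12 = (307 - 16^2)/3 = 51/3 = 17, a_12 = floor((17 + 16)/17) = 1.
  m_13 = 17*1 - 16 = 1, d_13 = (307 - 1^2)/17 = 306/17 = 18, a_13 = floor((17 + 1)/18) = 1.
  m_14 = 18*1 - 1 = 17, d_14 = (307 - 17^2)/18 = 18/18 = 1, a_14 = floor((17 + 17)/1) = 34.
  m_15 = 1*34 - 17 = 17, d_15 = (307 - 17^2)/1 = 18/1 = 18: (m_15, d_15) = (m_1, d_1) = (17, 18), so from here the quotients repeat a_1, ..., a_14; the period length is 14.
So sqrt(307) = [17; (1, 1, 11, 5, 1, 3, 17, 3, 1, 5, 11, 1, 1, 34)] with period length k = 14.
k is even, so the fundamental solution of x^2 - 307y^2 = 1 is (p_{k-1}, q_{k-1}) = (p_13, q_13); compute convergents through index 13.
Convergents (p_i = a_i*p_{i-1} + p_{i-2}, q_i = a_i*q_{i-1} + q_{i-2} with p_{-2}=0, p_{-1}=1, q_{-2}=1, q_{-1}=0):
  i=0: a_0=17, p_0 = 17*1 + 0 = 17, q_0 = 17*0 + 1 = 1.
  i=1: a_1=1, p_1 = 1*17 + 1 = 18, q_1 = 1*1 + 0 = 1.
  i=2: a_2=1, p_2 = 1*18 + 17 = 35, q_2 = 1*1 + 1 = 2.
  i=3: a_3=11, p_3 = 11*35 + 18 = 403, q_3 = 11*2 + 1 = 23.
  i=4: a_4=5, p_4 = 5*403 + 35 = 2050, q_4 = 5*23 + 2 = 117.
  i=5: a_5=1, p_5 = 1*2050 + 403 = 2453, q_5 = 1*117 + 23 = 140.
  i=6: a_6=3, p_6 = 3*2453 + 2050 = 9409, q_6 = 3*140 + 117 = 537.
  i=7: a_7=17, p_7 = 17*9409 + 2453 = 162406, q_7 = 17*537 + 140 = 9269.
  i=8: a_8=3, p_8 = 3*162406 + 9409 = 496627, q_8 = 3*9269 + 537 = 28344.
  i=9: a_9=1, p_9 = 1*496627 + 162406 = 659033, q_9 = 1*28344 + 9269 = 37613.
  i=10: a_10=5, p_10 = 5*659033 + 496627 = 3791792, q_10 = 5*37613 + 28344 = 216409.
  i=11: a_11=11, p_11 = 11*3791792 + 659033 = 42368745, q_11 = 11*216409 + 37613 = 2418112.
  i=12: a_12=1, p_12 = 1*42368745 + 3791792 = 46160537, q_12 = 1*2418112 + 216409 = 2634521.
  i=13: a_13=1, p_13 = 1*46160537 + 42368745 = 88529282, q_13 = 1*2634521 + 2418112 = 5052633.
Check: 88529282^2 - 307*5052633^2 = 7837433771435524 - 7837433771435523 = 1, so (x, y) = (88529282, 5052633) solves the equation, and by the theorem it is the least positive solution.

(x, y) = (88529282, 5052633)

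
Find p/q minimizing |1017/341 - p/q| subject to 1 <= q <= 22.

Expand x = 1017/341 as a continued fraction with the Euclidean algorithm:
  1017 = 2*341 + 335, so a_0 = 2.
  341 = 1*335 + 6, so a_1 = 1.
  335 = 55*6 + 5, so a_2 = 55.
  6 = 1*5 + 1, so a_3 = 1.
  5 = 5*1 + 0, so a_4 = 5.
so x = [2; 1, 55, 1, 5].
Convergents (p_i = a_i*p_{i-1} + p_{i-2}, q_i = a_i*q_{i-1} + q_{i-2} with p_{-2}=0, p_{-1}=1, q_{-2}=1, q_{-1}=0), until the denominator exceeds 22:
  i=0: a_0=2, p_0 = 2*1 + 0 = 2, q_0 = 2*0 + 1 = 1.
  i=1: a_1=1, p_1 = 1*2 + 1 = 3, q_1 = 1*1 + 0 = 1.
  i=2: a_2=55, p_2 = 55*3 + 2 = 167, q_2 = 55*1 + 1 = 56.
q_2 = 56 > 22, so the last convergent with denominator <= 22 is p_1/q_1 = 3/1.
The closest fraction with denominator <= 22 is either p_1/q_1 or the intermediate fraction (k*p_1 + p_0)/(k*q_1 + q_0) with the largest k >= 1 whose denominator stays <= 22; these approach x as k grows, and every other convergent or intermediate fraction in range is farther away.
Largest k: floor((22 - q_0)/q_1) = floor((22 - 1)/1) = 21.
That gives (21*3 + 2)/(21*1 + 1) = 65/22.
Compare the errors: |x - 3/1| = |1017*1 - 3*341|/(341*1) = 6/341, and |x - 65/22| = |1017*22 - 65*341|/(341*22) = 209/7502.
Cross-multiplying, 6*7502 = 45012 < 71269 = 209*341, so 6/341 is smaller: the convergent 3/1 is closer to x than 65/22.

3/1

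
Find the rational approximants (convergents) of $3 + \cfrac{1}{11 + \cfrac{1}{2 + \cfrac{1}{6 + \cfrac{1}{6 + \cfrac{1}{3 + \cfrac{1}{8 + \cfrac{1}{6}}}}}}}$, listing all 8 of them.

3/1, 34/11, 71/23, 460/149, 2831/917, 8953/2900, 74455/24117, 455683/147602

Using the convergent recurrence p_i = a_i*p_{i-1} + p_{i-2}, q_i = a_i*q_{i-1} + q_{i-2} with p_{-2}=0, p_{-1}=1, q_{-2}=1, q_{-1}=0:
  i=0: a_0=3, p_0 = 3*1 + 0 = 3, q_0 = 3*0 + 1 = 1.
  i=1: a_1=11, p_1 = 11*3 + 1 = 34, q_1 = 11*1 + 0 = 11.
  i=2: a_2=2, p_2 = 2*34 + 3 = 71, q_2 = 2*11 + 1 = 23.
  i=3: a_3=6, p_3 = 6*71 + 34 = 460, q_3 = 6*23 + 11 = 149.
  i=4: a_4=6, p_4 = 6*460 + 71 = 2831, q_4 = 6*149 + 23 = 917.
  i=5: a_5=3, p_5 = 3*2831 + 460 = 8953, q_5 = 3*917 + 149 = 2900.
  i=6: a_6=8, p_6 = 8*8953 + 2831 = 74455, q_6 = 8*2900 + 917 = 24117.
  i=7: a_7=6, p_7 = 6*74455 + 8953 = 455683, q_7 = 6*24117 + 2900 = 147602.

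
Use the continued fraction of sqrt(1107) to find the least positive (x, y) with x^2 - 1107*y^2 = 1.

First expand sqrt(1107) as a continued fraction. With x_i = (sqrt(1107) + m_i)/d_i and (m_0, d_0) = (0, 1): a_0 = floor(sqrt(1107)) = 33, since 33^2 = 1089 <= 1107 < 1156 = 34^2.
Iterate m_{i+1} = d_i*a_i - m_i, d_{i+1} = (1107 - m_{i+1}^2)/d_i, a_{i+1} = floor((a_0 + m_{i+1})/d_{i+1}):
  m_1 = 1*33 - 0 = 33, d_1 = (1107 - 33^2)/1 = 18/1 = 18, a_1 = floor((33 + 33)/18) = 3.
  m_2 = 18*3 - 33 = 21, d_2 = (1107 - 21^2)/18 = 666/18 = 37, a_2 = floor((33 + 21)/37) = 1.
  m_3 = 37*1 - 21 = 16, d_3 = (1107 - 16^2)/37 = 851/37 = 23, a_3 = floor((33 + 16)/23) = 2.
  m_4 = 23*2 - 16 = 30, d_4 = (1107 - 30^2)/23 = 207/23 = 9, a_4 = floor((33 + 30)/9) = 7.
  m_5 = 9*7 - 30 = 33, d_5 = (1107 - 33^2)/9 = 18/9 = 2, a_5 = floor((33 + 33)/2) = 33.
  m_6 = 2*33 - 33 = 33, d_6 = (1107 - 33^2)/2 = 18/2 = 9, a_6 = floor((33 + 33)/9) = 7.
  m_7 = 9*7 - 33 = 30, d_7 = (1107 - 30^2)/9 = 207/9 = 23, a_7 = floor((33 + 30)/23) = 2.
  m_8 = 23*2 - 30 = 16, d_8 = (1107 - 16^2)/23 = 851/23 = 37, a_8 = floor((33 + 16)/37) = 1.
  m_9 = 37*1 - 16 = 21, d_9 = (1107 - 21^2)/37 = 666/37 = 18, a_9 = floor((33 + 21)/18) = 3.
  m_10 = 18*3 - 21 = 33, d_10 = (1107 - 33^2)/18 = 18/18 = 1, a_10 = floor((33 + 33)/1) = 66.
  m_11 = 1*66 - 33 = 33, d_11 = (1107 - 33^2)/1 = 18/1 = 18: (m_11, d_11) = (m_1, d_1) = (33, 18), so from here the quotients repeat a_1, ..., a_10; the period length is 10.
So sqrt(1107) = [33; (3, 1, 2, 7, 33, 7, 2, 1, 3, 66)] with period length k = 10.
k is even, so the fundamental solution of x^2 - 1107y^2 = 1 is (p_{k-1}, q_{k-1}) = (p_9, q_9); compute convergents through index 9.
Convergents (p_i = a_i*p_{i-1} + p_{i-2}, q_i = a_i*q_{i-1} + q_{i-2} with p_{-2}=0, p_{-1}=1, q_{-2}=1, q_{-1}=0):
  i=0: a_0=33, p_0 = 33*1 + 0 = 33, q_0 = 33*0 + 1 = 1.
  i=1: a_1=3, p_1 = 3*33 + 1 = 100, q_1 = 3*1 + 0 = 3.
  i=2: a_2=1, p_2 = 1*100 + 33 = 133, q_2 = 1*3 + 1 = 4.
  i=3: a_3=2, p_3 = 2*133 + 100 = 366, q_3 = 2*4 + 3 = 11.
  i=4: a_4=7, p_4 = 7*366 + 133 = 2695, q_4 = 7*11 + 4 = 81.
  i=5: a_5=33, p_5 = 33*2695 + 366 = 89301, q_5 = 33*81 + 11 = 2684.
  i=6: a_6=7, p_6 = 7*89301 + 2695 = 627802, q_6 = 7*2684 + 81 = 18869.
  i=7: a_7=2, p_7 = 2*627802 + 89301 = 1344905, q_7 = 2*18869 + 2684 = 40422.
  i=8: a_8=1, p_8 = 1*1344905 + 627802 = 1972707, q_8 = 1*40422 + 18869 = 59291.
  i=9: a_9=3, p_9 = 3*1972707 + 1344905 = 7263026, q_9 = 3*59291 + 40422 = 218295.
Check: 7263026^2 - 1107*218295^2 = 52751546676676 - 52751546676675 = 1, so (x, y) = (7263026, 218295) solves the equation, and by the theorem it is the least positive solution.

(x, y) = (7263026, 218295)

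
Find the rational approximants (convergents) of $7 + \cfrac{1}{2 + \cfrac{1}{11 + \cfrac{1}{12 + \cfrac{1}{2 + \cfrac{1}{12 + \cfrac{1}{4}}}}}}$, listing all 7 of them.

Using the convergent recurrence p_i = a_i*p_{i-1} + p_{i-2}, q_i = a_i*q_{i-1} + q_{i-2} with p_{-2}=0, p_{-1}=1, q_{-2}=1, q_{-1}=0:
  i=0: a_0=7, p_0 = 7*1 + 0 = 7, q_0 = 7*0 + 1 = 1.
  i=1: a_1=2, p_1 = 2*7 + 1 = 15, q_1 = 2*1 + 0 = 2.
  i=2: a_2=11, p_2 = 11*15 + 7 = 172, q_2 = 11*2 + 1 = 23.
  i=3: a_3=12, p_3 = 12*172 + 15 = 2079, q_3 = 12*23 + 2 = 278.
  i=4: a_4=2, p_4 = 2*2079 + 172 = 4330, q_4 = 2*278 + 23 = 579.
  i=5: a_5=12, p_5 = 12*4330 + 2079 = 54039, q_5 = 12*579 + 278 = 7226.
  i=6: a_6=4, p_6 = 4*54039 + 4330 = 220486, q_6 = 4*7226 + 579 = 29483.

7/1, 15/2, 172/23, 2079/278, 4330/579, 54039/7226, 220486/29483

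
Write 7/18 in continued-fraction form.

Run the Euclidean algorithm on 7 and 18; the successive quotients are the partial quotients a_0, a_1, ... (each step inverts the fractional part left over by the previous one):
  7 = 0*18 + 7, so a_0 = 0.
  18 = 2*7 + 4, so a_1 = 2.
  7 = 1*4 + 3, so a_2 = 1.
  4 = 1*3 + 1, so a_3 = 1.
  3 = 3*1 + 0, so a_4 = 3.
The remainder reaches 0 after 5 divisions, so the expansion has 5 partial quotients, read off in order.

[0; 2, 1, 1, 3]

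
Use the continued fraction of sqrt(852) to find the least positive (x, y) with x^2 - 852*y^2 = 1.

(x, y) = (194399, 6660)

First expand sqrt(852) as a continued fraction. With x_i = (sqrt(852) + m_i)/d_i and (m_0, d_0) = (0, 1): a_0 = floor(sqrt(852)) = 29, since 29^2 = 841 <= 852 < 900 = 30^2.
Iterate m_{i+1} = d_i*a_i - m_i, d_{i+1} = (852 - m_{i+1}^2)/d_i, a_{i+1} = floor((a_0 + m_{i+1})/d_{i+1}):
  m_1 = 1*29 - 0 = 29, d_1 = (852 - 29^2)/1 = 11/1 = 11, a_1 = floor((29 + 29)/11) = 5.
  m_2 = 11*5 - 29 = 26, d_2 = (852 - 26^2)/11 = 176/11 = 16, a_2 = floor((29 + 26)/16) = 3.
  m_3 = 16*3 - 26 = 22, d_3 = (852 - 22^2)/16 = 368/16 = 23, a_3 = floor((29 + 22)/23) = 2.
  m_4 = 23*2 - 22 = 24, d_4 = (852 - 24^2)/23 = 276/23 = 12, a_4 = floor((29 + 24)/12) = 4.
  m_5 = 12*4 - 24 = 24, d_5 = (852 - 24^2)/12 = 276/12 = 23, a_5 = floor((29 + 24)/23) = 2.
  m_6 = 23*2 - 24 = 22, d_6 = (852 - 22^2)/23 = 368/23 = 16, a_6 = floor((29 + 22)/16) = 3.
  m_7 = 16*3 - 22 = 26, d_7 = (852 - 26^2)/16 = 176/16 = 11, a_7 = floor((29 + 26)/11) = 5.
  m_8 = 11*5 - 26 = 29, d_8 = (852 - 29^2)/11 = 11/11 = 1, a_8 = floor((29 + 29)/1) = 58.
  m_9 = 1*58 - 29 = 29, d_9 = (852 - 29^2)/1 = 11/1 = 11: (m_9, d_9) = (m_1, d_1) = (29, 11), so from here the quotients repeat a_1, ..., a_8; the period length is 8.
So sqrt(852) = [29; (5, 3, 2, 4, 2, 3, 5, 58)] with period length k = 8.
k is even, so the fundamental solution of x^2 - 852y^2 = 1 is (p_{k-1}, q_{k-1}) = (p_7, q_7); compute convergents through index 7.
Convergents (p_i = a_i*p_{i-1} + p_{i-2}, q_i = a_i*q_{i-1} + q_{i-2} with p_{-2}=0, p_{-1}=1, q_{-2}=1, q_{-1}=0):
  i=0: a_0=29, p_0 = 29*1 + 0 = 29, q_0 = 29*0 + 1 = 1.
  i=1: a_1=5, p_1 = 5*29 + 1 = 146, q_1 = 5*1 + 0 = 5.
  i=2: a_2=3, p_2 = 3*146 + 29 = 467, q_2 = 3*5 + 1 = 16.
  i=3: a_3=2, p_3 = 2*467 + 146 = 1080, q_3 = 2*16 + 5 = 37.
  i=4: a_4=4, p_4 = 4*1080 + 467 = 4787, q_4 = 4*37 + 16 = 164.
  i=5: a_5=2, p_5 = 2*4787 + 1080 = 10654, q_5 = 2*164 + 37 = 365.
  i=6: a_6=3, p_6 = 3*10654 + 4787 = 36749, q_6 = 3*365 + 164 = 1259.
  i=7: a_7=5, p_7 = 5*36749 + 10654 = 194399, q_7 = 5*1259 + 365 = 6660.
Check: 194399^2 - 852*6660^2 = 37790971201 - 37790971200 = 1, so (x, y) = (194399, 6660) solves the equation, and by the theorem it is the least positive solution.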